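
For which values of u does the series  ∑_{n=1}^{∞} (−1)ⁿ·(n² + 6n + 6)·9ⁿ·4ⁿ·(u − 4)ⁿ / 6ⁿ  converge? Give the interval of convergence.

(23/6, 25/6)

By the ratio test, |a_{n+1}/a_n| = [((n+1)² + 6(n+1) + 6)/(n² + 6n + 6)] · 9·4/6 → 6.
Hence the series converges for |u − 4| < 1/(6) = 1/6, so the radius of convergence is 1/6.
When u = 25/6, the terms have absolute value of order n², which does not tend to 0, so the series diverges by the divergence test.
At u = 23/6: the terms have absolute value of order n², which does not tend to 0, so the series diverges by the divergence test.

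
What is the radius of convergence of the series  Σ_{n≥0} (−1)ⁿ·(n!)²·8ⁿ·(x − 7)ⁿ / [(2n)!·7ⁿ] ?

R = 7/2

Ratio test: |a_{n+1}/a_n| = (n+1)²/[(2n+1)·(2n+2)] · 8/7 → 2/7 as n → ∞.
Hence the series converges for |x − 7| < 1/(2/7) = 7/2, so the radius of convergence is 7/2.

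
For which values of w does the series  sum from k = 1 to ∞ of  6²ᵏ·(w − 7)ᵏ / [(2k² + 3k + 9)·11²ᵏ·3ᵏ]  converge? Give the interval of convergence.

[-37/12, 205/12]

Ratio test: |a_{k+1}/a_k| = [(2k² + 3k + 9)/(2(k+1)² + 3(k+1) + 9)] · 36/(121·3) → 12/121 as k → ∞.
The series converges when 12/121 · |w − 7| < 1, giving R = 121/12.
When w = 205/12, absolute convergence follows by limit comparison with Σ 1/k².
Check w = -37/12: the terms are on the order of 1/k², so the series converges absolutely by comparison with the p-series (p = 2 > 1).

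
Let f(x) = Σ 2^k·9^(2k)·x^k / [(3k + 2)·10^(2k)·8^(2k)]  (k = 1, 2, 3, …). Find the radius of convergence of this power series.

R = 3200/81

By the ratio test, |a_{k+1}/a_k| = [(3k + 2)/(3(k+1) + 2)] · 2·81/(100·64) → 81/3200.
Thus R = 1/(81/3200) = 3200/81.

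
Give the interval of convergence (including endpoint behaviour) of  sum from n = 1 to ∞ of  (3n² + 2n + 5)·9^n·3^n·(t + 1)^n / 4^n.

The ratio of consecutive coefficients is [(3(n+1)² + 2(n+1) + 5)/(3n² + 2n + 5)] · 9·3/4 → 27/4.
Hence the series converges for |t + 1| < 1/(27/4) = 4/27, so the radius of convergence is 4/27.
When t = -23/27, the terms have absolute value of order n², which does not tend to 0, so the series diverges by the divergence test.
When t = -31/27, the n-th term does not approach 0; divergence by the term test.

(-31/27, -23/27)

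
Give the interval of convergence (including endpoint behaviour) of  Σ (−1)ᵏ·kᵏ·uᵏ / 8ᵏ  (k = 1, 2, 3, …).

By the Cauchy root test, |a_k|^(1/k) = k/8 → ∞.
Since the k-th root of |a_k| is unbounded, the series converges only at u = 0; R = 0.

{0}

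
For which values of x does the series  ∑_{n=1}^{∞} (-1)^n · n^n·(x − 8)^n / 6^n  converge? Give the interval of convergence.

By the Cauchy root test, |a_n|^(1/n) = n/6 → ∞.
The root grows without bound, so R = 0 (convergence only at x = 8).

{8}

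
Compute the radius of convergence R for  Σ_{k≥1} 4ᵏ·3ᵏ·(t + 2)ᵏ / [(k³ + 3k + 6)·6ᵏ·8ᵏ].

R = 4

By the ratio test, |a_{k+1}/a_k| = [(k³ + 3k + 6)/((k+1)³ + 3(k+1) + 6)] · 4·3/(6·8) → 1/4.
Convergence for |t + 2| · 1/4 < 1, i.e. |t + 2| < 4. So R = 4.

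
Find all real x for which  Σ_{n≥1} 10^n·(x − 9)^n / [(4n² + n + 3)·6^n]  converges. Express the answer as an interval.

By the ratio test, |a_{n+1}/a_n| = [(4n² + n + 3)/(4(n+1)² + (n+1) + 3)] · 10/6 → 5/3.
Hence the series converges for |x − 9| < 1/(5/3) = 3/5, so the radius of convergence is 3/5.
Check x = 48/5: absolute convergence follows by limit comparison with Σ 1/n².
When x = 42/5, the series is dominated by a constant times Σ 1/n², which converges (p = 2 > 1).

[42/5, 48/5]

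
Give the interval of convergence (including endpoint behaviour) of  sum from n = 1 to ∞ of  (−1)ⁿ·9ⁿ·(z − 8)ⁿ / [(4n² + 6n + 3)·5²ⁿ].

Apply the ratio test: |a_{n+1}| / |a_n| = [(4n² + 6n + 3)/(4(n+1)² + 6(n+1) + 3)] · 9/25, which tends to 9/25 as n → ∞.
Thus R = 1/(9/25) = 25/9.
Endpoint z = 97/9: absolute convergence follows by limit comparison with Σ 1/n².
Endpoint z = 47/9: the terms are on the order of 1/n², so the series converges absolutely by comparison with the p-series (p = 2 > 1).

[47/9, 97/9]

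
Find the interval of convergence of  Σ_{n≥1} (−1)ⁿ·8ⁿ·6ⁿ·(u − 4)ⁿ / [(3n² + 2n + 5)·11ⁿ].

The ratio of consecutive coefficients is [(3n² + 2n + 5)/(3(n+1)² + 2(n+1) + 5)] · 8·6/11 → 48/11.
Convergence for |u − 4| · 48/11 < 1, i.e. |u − 4| < 11/48. So R = 11/48.
When u = 203/48, the series is dominated by a constant times Σ 1/n², which converges (p = 2 > 1).
Check u = 181/48: the series is dominated by a constant times Σ 1/n², which converges (p = 2 > 1).

[181/48, 203/48]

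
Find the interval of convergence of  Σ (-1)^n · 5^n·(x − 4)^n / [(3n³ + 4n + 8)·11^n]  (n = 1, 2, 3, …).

[9/5, 31/5]

The ratio of consecutive coefficients is [(3n³ + 4n + 8)/(3(n+1)³ + 4(n+1) + 8)] · 5/11 → 5/11.
Convergence for |x − 4| · 5/11 < 1, i.e. |x − 4| < 11/5. So R = 11/5.
Endpoint x = 31/5: the series is dominated by a constant times Σ 1/n³, which converges (p = 3 > 1).
Endpoint x = 9/5: the terms are on the order of 1/n³, so the series converges absolutely by comparison with the p-series (p = 3 > 1).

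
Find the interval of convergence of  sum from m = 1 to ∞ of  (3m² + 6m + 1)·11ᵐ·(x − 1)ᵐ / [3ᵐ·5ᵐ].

(-4/11, 26/11)

Apply the ratio test: |a_{m+1}| / |a_m| = [(3(m+1)² + 6(m+1) + 1)/(3m² + 6m + 1)] · 11/(3·5), which tends to 11/15 as m → ∞.
Convergence for |x − 1| · 11/15 < 1, i.e. |x − 1| < 15/11. So R = 15/11.
When x = 26/11, the terms have absolute value of order m², which does not tend to 0, so the series diverges by the divergence test.
Check x = -4/11: the terms have absolute value of order m², which does not tend to 0, so the series diverges by the divergence test.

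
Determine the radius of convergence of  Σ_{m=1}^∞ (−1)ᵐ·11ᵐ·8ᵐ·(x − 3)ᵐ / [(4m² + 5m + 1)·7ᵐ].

R = 7/88

The ratio of consecutive coefficients is [(4m² + 5m + 1)/(4(m+1)² + 5(m+1) + 1)] · 11·8/7 → 88/7.
Convergence for |x − 3| · 88/7 < 1, i.e. |x − 3| < 7/88. So R = 7/88.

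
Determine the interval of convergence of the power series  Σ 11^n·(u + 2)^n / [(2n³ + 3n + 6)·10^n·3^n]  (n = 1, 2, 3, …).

The ratio of consecutive coefficients is [(2n³ + 3n + 6)/(2(n+1)³ + 3(n+1) + 6)] · 11/(10·3) → 11/30.
Convergence for |u + 2| · 11/30 < 1, i.e. |u + 2| < 30/11. So R = 30/11.
Check u = 8/11: the terms are on the order of 1/n³, so the series converges absolutely by comparison with the p-series (p = 3 > 1).
At u = -52/11: absolute convergence follows by limit comparison with Σ 1/n³.

[-52/11, 8/11]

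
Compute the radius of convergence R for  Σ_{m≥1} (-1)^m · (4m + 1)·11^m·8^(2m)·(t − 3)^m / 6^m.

R = 3/352

The ratio of consecutive coefficients is [(4(m+1) + 1)/(4m + 1)] · 11·64/6 → 352/3.
Hence the series converges for |t − 3| < 1/(352/3) = 3/352, so the radius of convergence is 3/352.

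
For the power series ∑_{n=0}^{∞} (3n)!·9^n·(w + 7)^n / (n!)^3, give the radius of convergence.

R = 1/243

Ratio test: |a_{n+1}/a_n| = (3n+1)·(3n+2)·(3n+3)/(n+1)³ · 9 → 243 as n → ∞.
Thus R = 1/(243) = 1/243.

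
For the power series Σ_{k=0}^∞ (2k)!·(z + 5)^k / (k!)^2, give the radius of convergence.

Ratio test: |a_{k+1}/a_k| = (2k+1)·(2k+2)/(k+1)² → 4 as k → ∞.
Convergence for |z + 5| · 4 < 1, i.e. |z + 5| < 1/4. So R = 1/4.

R = 1/4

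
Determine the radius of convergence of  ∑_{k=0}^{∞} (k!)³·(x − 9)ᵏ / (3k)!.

R = 27

Ratio test: |a_{k+1}/a_k| = (k+1)³/[(3k+1)·(3k+2)·(3k+3)] → 1/27 as k → ∞.
Hence the series converges for |x − 9| < 1/(1/27) = 27, so the radius of convergence is 27.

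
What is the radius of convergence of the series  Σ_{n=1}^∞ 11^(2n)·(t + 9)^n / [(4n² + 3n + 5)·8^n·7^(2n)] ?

The ratio of consecutive coefficients is [(4n² + 3n + 5)/(4(n+1)² + 3(n+1) + 5)] · 121/(8·49) → 121/392.
Convergence for |t + 9| · 121/392 < 1, i.e. |t + 9| < 392/121. So R = 392/121.

R = 392/121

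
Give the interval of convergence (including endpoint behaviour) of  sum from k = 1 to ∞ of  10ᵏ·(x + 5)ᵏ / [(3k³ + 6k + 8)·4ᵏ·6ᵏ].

[-37/5, -13/5]

Apply the ratio test: |a_{k+1}| / |a_k| = [(3k³ + 6k + 8)/(3(k+1)³ + 6(k+1) + 8)] · 10/(4·6), which tends to 5/12 as k → ∞.
The series converges when 5/12 · |x + 5| < 1, giving R = 12/5.
Endpoint x = -13/5: the series is dominated by a constant times Σ 1/k³, which converges (p = 3 > 1).
Endpoint x = -37/5: the series is dominated by a constant times Σ 1/k³, which converges (p = 3 > 1).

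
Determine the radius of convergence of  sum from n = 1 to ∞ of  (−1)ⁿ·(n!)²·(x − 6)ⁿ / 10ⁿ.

Ratio test: |a_{n+1}/a_n| = (n+1)² · 1/10 → ∞ as n → ∞.
The terms grow without bound for any (x − 6) ≠ 0, so R = 0 (convergence only at x = 6).

R = 0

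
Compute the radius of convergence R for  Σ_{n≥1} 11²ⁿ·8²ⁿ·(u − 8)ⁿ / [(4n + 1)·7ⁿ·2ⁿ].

Apply the ratio test: |a_{n+1}| / |a_n| = [(4n + 1)/(4(n+1) + 1)] · 121·64/(7·2), which tends to 3872/7 as n → ∞.
Thus R = 1/(3872/7) = 7/3872.

R = 7/3872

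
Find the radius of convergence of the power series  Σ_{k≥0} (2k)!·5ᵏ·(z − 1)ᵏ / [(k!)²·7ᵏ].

R = 7/20

By the ratio test, |a_{k+1}/a_k| = (2k+1)·(2k+2)/(k+1)² · 5/7 → 20/7.
Hence the series converges for |z − 1| < 1/(20/7) = 7/20, so the radius of convergence is 7/20.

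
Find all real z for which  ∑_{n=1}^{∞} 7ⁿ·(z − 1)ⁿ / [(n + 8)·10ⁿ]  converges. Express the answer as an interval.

By the ratio test, |a_{n+1}/a_n| = [(n + 8)/((n+1) + 8)] · 7/10 → 7/10.
The series converges when 7/10 · |z − 1| < 1, giving R = 10/7.
Endpoint z = 17/7: the terms behave like c/n; limit comparison with the harmonic series gives divergence.
At z = -3/7: convergence follows from the alternating series test (terms decrease monotonically to 0).

[-3/7, 17/7)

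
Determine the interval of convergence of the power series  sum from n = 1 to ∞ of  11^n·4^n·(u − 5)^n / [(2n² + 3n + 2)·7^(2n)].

Apply the ratio test: |a_{n+1}| / |a_n| = [(2n² + 3n + 2)/(2(n+1)² + 3(n+1) + 2)] · 11·4/49, which tends to 44/49 as n → ∞.
Thus R = 1/(44/49) = 49/44.
Check u = 269/44: absolute convergence follows by limit comparison with Σ 1/n².
Check u = 171/44: the terms are on the order of 1/n², so the series converges absolutely by comparison with the p-series (p = 2 > 1).

[171/44, 269/44]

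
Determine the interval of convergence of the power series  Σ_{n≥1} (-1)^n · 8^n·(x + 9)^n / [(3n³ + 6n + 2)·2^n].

[-37/4, -35/4]

Ratio test: |a_{n+1}/a_n| = [(3n³ + 6n + 2)/(3(n+1)³ + 6(n+1) + 2)] · 8/2 → 4 as n → ∞.
Hence the series converges for |x + 9| < 1/(4) = 1/4, so the radius of convergence is 1/4.
Endpoint x = -35/4: the terms are on the order of 1/n³, so the series converges absolutely by comparison with the p-series (p = 3 > 1).
Endpoint x = -37/4: the terms are on the order of 1/n³, so the series converges absolutely by comparison with the p-series (p = 3 > 1).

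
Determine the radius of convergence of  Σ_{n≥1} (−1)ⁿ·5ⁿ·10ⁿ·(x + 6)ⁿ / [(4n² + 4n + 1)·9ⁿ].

Ratio test: |a_{n+1}/a_n| = [(4n² + 4n + 1)/(4(n+1)² + 4(n+1) + 1)] · 5·10/9 → 50/9 as n → ∞.
The series converges when 50/9 · |x + 6| < 1, giving R = 9/50.

R = 9/50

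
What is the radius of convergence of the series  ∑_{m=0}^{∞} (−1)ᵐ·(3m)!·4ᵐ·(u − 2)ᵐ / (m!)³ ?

By the ratio test, |a_{m+1}/a_m| = (3m+1)·(3m+2)·(3m+3)/(m+1)³ · 4 → 108.
Thus R = 1/(108) = 1/108.

R = 1/108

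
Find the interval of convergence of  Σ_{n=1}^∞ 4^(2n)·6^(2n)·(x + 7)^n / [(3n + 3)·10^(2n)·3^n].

[-361/48, -311/48)

By the ratio test, |a_{n+1}/a_n| = [(3n + 3)/(3(n+1) + 3)] · 16·36/(100·3) → 48/25.
Hence the series converges for |x + 7| < 1/(48/25) = 25/48, so the radius of convergence is 25/48.
Check x = -311/48: comparison with the harmonic series Σ 1/n shows the series diverges.
At x = -361/48: convergence follows from the alternating series test (terms decrease monotonically to 0).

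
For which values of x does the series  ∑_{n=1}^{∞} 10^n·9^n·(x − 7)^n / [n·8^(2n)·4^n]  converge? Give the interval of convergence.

Ratio test: |a_{n+1}/a_n| = [n/(n+1)] · 10·9/(64·4) → 45/128 as n → ∞.
Convergence for |x − 7| · 45/128 < 1, i.e. |x − 7| < 128/45. So R = 128/45.
When x = 443/45, the terms are asymptotic to a nonzero constant times 1/n, so the series diverges by limit comparison with Σ 1/n.
At x = 187/45: convergence follows from the alternating series test (terms decrease monotonically to 0).

[187/45, 443/45)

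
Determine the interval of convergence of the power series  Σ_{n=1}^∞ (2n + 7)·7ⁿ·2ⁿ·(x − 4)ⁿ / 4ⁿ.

Ratio test: |a_{n+1}/a_n| = [(2(n+1) + 7)/(2n + 7)] · 7·2/4 → 7/2 as n → ∞.
Convergence for |x − 4| · 7/2 < 1, i.e. |x − 4| < 2/7. So R = 2/7.
At x = 30/7: the n-th term does not approach 0; divergence by the term test.
Check x = 26/7: the n-th term does not approach 0; divergence by the term test.

(26/7, 30/7)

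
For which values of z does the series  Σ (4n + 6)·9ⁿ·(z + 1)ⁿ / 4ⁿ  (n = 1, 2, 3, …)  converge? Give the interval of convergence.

(-13/9, -5/9)

By the ratio test, |a_{n+1}/a_n| = [(4(n+1) + 6)/(4n + 6)] · 9/4 → 9/4.
Thus R = 1/(9/4) = 4/9.
When z = -5/9, the terms have absolute value of order n, which does not tend to 0, so the series diverges by the divergence test.
At z = -13/9: the terms have absolute value of order n, which does not tend to 0, so the series diverges by the divergence test.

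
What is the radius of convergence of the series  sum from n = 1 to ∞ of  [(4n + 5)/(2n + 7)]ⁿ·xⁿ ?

R = 1/2

Applying the root test, |a_n|^(1/n) = (4n + 5)/(2n + 7) → 2.
Thus R = 1/(2) = 1/2.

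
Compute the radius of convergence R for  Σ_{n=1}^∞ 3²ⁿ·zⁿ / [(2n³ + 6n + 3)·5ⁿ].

R = 5/9

Ratio test: |a_{n+1}/a_n| = [(2n³ + 6n + 3)/(2(n+1)³ + 6(n+1) + 3)] · 9/5 → 9/5 as n → ∞.
Convergence for |z| · 9/5 < 1, i.e. |z| < 5/9. So R = 5/9.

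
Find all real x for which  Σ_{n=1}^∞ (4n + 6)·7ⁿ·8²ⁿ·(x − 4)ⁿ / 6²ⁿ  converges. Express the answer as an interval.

Ratio test: |a_{n+1}/a_n| = [(4(n+1) + 6)/(4n + 6)] · 7·64/36 → 112/9 as n → ∞.
Hence the series converges for |x − 4| < 1/(112/9) = 9/112, so the radius of convergence is 9/112.
Endpoint x = 457/112: the terms do not tend to 0, so the series diverges.
Endpoint x = 439/112: the terms do not tend to 0, so the series diverges.

(439/112, 457/112)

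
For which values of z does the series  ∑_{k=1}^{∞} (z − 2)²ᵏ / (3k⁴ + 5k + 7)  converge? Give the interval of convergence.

Apply the ratio test: |a_{k+1}| / |a_k| = (3k⁴ + 5k + 7)/(3(k+1)⁴ + 5(k+1) + 7), which tends to 1 as k → ∞.
Successive powers of (z − 2) differ by 2, so the series converges when |z − 2|² · 1 < 1, i.e. |z − 2| < √(1) = 1. So R = 1.
Endpoint z = 3: absolute convergence follows by limit comparison with Σ 1/k⁴.
Check z = 1: the terms are on the order of 1/k⁴, so the series converges absolutely by comparison with the p-series (p = 4 > 1).

[1, 3]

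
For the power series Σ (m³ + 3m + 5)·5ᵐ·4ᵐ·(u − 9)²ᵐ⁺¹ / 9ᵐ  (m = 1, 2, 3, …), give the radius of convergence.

R = 3√5/10

The ratio of consecutive coefficients is [((m+1)³ + 3(m+1) + 5)/(m³ + 3m + 5)] · 5·4/9 → 20/9.
Writing y = (u − 9)², the series in y has radius 9/20, so |u − 9| < √(9/20) and R = 3√5/10.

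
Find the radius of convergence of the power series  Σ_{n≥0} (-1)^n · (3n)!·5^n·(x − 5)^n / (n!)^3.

By the ratio test, |a_{n+1}/a_n| = (3n+1)·(3n+2)·(3n+3)/(n+1)³ · 5 → 135.
Convergence for |x − 5| · 135 < 1, i.e. |x − 5| < 1/135. So R = 1/135.

R = 1/135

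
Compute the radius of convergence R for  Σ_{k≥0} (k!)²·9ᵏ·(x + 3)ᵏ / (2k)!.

R = 4/9

By the ratio test, |a_{k+1}/a_k| = (k+1)²/[(2k+1)·(2k+2)] · 9 → 9/4.
Convergence for |x + 3| · 9/4 < 1, i.e. |x + 3| < 4/9. So R = 4/9.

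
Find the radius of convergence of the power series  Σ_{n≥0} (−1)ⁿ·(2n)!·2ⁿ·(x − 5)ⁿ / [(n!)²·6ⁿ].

R = 3/4

Ratio test: |a_{n+1}/a_n| = (2n+1)·(2n+2)/(n+1)² · 2/6 → 4/3 as n → ∞.
Convergence for |x − 5| · 4/3 < 1, i.e. |x − 5| < 3/4. So R = 3/4.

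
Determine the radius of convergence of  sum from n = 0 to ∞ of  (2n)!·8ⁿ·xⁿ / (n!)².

R = 1/32

The ratio of consecutive coefficients is (2n+1)·(2n+2)/(n+1)² · 8 → 32.
Hence the series converges for |x| < 1/(32) = 1/32, so the radius of convergence is 1/32.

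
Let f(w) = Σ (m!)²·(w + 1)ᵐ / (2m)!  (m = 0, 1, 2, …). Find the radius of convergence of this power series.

By the ratio test, |a_{m+1}/a_m| = (m+1)²/[(2m+1)·(2m+2)] → 1/4.
The series converges when 1/4 · |w + 1| < 1, giving R = 4.

R = 4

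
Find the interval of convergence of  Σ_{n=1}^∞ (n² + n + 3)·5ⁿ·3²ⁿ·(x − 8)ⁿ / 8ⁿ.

Apply the ratio test: |a_{n+1}| / |a_n| = [((n+1)² + (n+1) + 3)/(n² + n + 3)] · 5·9/8, which tends to 45/8 as n → ∞.
The series converges when 45/8 · |x − 8| < 1, giving R = 8/45.
When x = 368/45, the terms do not tend to 0, so the series diverges.
When x = 352/45, the terms do not tend to 0, so the series diverges.

(352/45, 368/45)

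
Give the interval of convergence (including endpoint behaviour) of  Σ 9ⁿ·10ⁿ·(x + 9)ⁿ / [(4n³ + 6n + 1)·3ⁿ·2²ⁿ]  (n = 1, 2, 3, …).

Apply the ratio test: |a_{n+1}| / |a_n| = [(4n³ + 6n + 1)/(4(n+1)³ + 6(n+1) + 1)] · 9·10/(3·4), which tends to 15/2 as n → ∞.
Convergence for |x + 9| · 15/2 < 1, i.e. |x + 9| < 2/15. So R = 2/15.
At x = -133/15: the series is dominated by a constant times Σ 1/n³, which converges (p = 3 > 1).
At x = -137/15: the terms are on the order of 1/n³, so the series converges absolutely by comparison with the p-series (p = 3 > 1).

[-137/15, -133/15]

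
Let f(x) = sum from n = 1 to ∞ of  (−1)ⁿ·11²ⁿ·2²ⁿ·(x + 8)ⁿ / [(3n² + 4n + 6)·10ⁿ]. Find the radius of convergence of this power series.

The ratio of consecutive coefficients is [(3n² + 4n + 6)/(3(n+1)² + 4(n+1) + 6)] · 121·4/10 → 242/5.
The series converges when 242/5 · |x + 8| < 1, giving R = 5/242.

R = 5/242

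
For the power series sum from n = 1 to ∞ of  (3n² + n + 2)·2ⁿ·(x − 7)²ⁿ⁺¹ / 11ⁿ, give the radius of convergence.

R = √22/2

Ratio test: |a_{n+1}/a_n| = [(3(n+1)² + (n+1) + 2)/(3n² + n + 2)] · 2/11 → 2/11 as n → ∞.
Successive powers of (x − 7) differ by 2, so the series converges when |x − 7|² · 2/11 < 1, i.e. |x − 7| < √(11/2). So R = √22/2.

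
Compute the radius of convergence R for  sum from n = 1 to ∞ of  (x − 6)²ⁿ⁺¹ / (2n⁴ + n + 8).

R = 1

By the ratio test, |a_{n+1}/a_n| = (2n⁴ + n + 8)/(2(n+1)⁴ + (n+1) + 8) → 1.
Since the exponent of (x − 6) increases by 2 each term, convergence requires |x − 6|² < 1, hence R = 1.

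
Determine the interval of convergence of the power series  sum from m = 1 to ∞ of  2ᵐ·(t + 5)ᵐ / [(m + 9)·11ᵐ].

The ratio of consecutive coefficients is [(m + 9)/((m+1) + 9)] · 2/11 → 2/11.
The series converges when 2/11 · |t + 5| < 1, giving R = 11/2.
When t = 1/2, comparison with the harmonic series Σ 1/m shows the series diverges.
At t = -21/2: convergence follows from the alternating series test (terms decrease monotonically to 0).

[-21/2, 1/2)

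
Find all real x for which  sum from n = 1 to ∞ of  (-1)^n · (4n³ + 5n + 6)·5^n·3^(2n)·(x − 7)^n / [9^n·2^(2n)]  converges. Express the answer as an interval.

Ratio test: |a_{n+1}/a_n| = [(4(n+1)³ + 5(n+1) + 6)/(4n³ + 5n + 6)] · 5·9/(9·4) → 5/4 as n → ∞.
Convergence for |x − 7| · 5/4 < 1, i.e. |x − 7| < 4/5. So R = 4/5.
At x = 39/5: the n-th term does not approach 0; divergence by the term test.
When x = 31/5, the terms have absolute value of order n³, which does not tend to 0, so the series diverges by the divergence test.

(31/5, 39/5)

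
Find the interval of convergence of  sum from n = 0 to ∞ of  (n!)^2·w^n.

{0}

By the ratio test, |a_{n+1}/a_n| = (n+1)² → ∞.
The ratio grows without bound, so the series diverges whenever w ≠ 0; it converges only at w = 0. R = 0.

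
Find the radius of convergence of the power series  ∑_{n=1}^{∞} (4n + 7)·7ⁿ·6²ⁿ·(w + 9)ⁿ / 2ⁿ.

R = 1/126

By the ratio test, |a_{n+1}/a_n| = [(4(n+1) + 7)/(4n + 7)] · 7·36/2 → 126.
Convergence for |w + 9| · 126 < 1, i.e. |w + 9| < 1/126. So R = 1/126.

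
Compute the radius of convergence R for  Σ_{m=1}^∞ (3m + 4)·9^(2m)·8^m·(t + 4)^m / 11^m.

Ratio test: |a_{m+1}/a_m| = [(3(m+1) + 4)/(3m + 4)] · 81·8/11 → 648/11 as m → ∞.
Thus R = 1/(648/11) = 11/648.

R = 11/648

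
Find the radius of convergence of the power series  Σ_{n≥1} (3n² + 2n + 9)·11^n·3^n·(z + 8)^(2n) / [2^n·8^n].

The ratio of consecutive coefficients is [(3(n+1)² + 2(n+1) + 9)/(3n² + 2n + 9)] · 11·3/(2·8) → 33/16.
Writing y = (z + 8)², the series in y has radius 16/33, so |z + 8| < √(16/33) and R = 4√33/33.

R = 4√33/33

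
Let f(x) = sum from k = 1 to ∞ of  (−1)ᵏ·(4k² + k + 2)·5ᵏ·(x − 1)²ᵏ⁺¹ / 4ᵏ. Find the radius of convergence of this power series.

R = 2√5/5

Apply the ratio test: |a_{k+1}| / |a_k| = [(4(k+1)² + (k+1) + 2)/(4k² + k + 2)] · 5/4, which tends to 5/4 as k → ∞.
Successive powers of (x − 1) differ by 2, so the series converges when |x − 1|² · 5/4 < 1, i.e. |x − 1| < √(4/5). So R = 2√5/5.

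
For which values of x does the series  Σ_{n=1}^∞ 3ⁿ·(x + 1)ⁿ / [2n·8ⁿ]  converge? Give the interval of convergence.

The ratio of consecutive coefficients is [2n/2(n+1)] · 3/8 → 3/8.
Hence the series converges for |x + 1| < 1/(3/8) = 8/3, so the radius of convergence is 8/3.
When x = 5/3, comparison with the harmonic series Σ 1/n shows the series diverges.
When x = -11/3, the terms alternate in sign and decrease monotonically to 0 in absolute value (size ~ c/n), so the alternating series test gives convergence.

[-11/3, 5/3)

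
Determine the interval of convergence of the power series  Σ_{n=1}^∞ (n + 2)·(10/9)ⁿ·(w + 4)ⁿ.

(-49/10, -31/10)

The ratio of consecutive coefficients is [((n+1) + 2)/(n + 2)] · 10/9 → 10/9.
Hence the series converges for |w + 4| < 1/(10/9) = 9/10, so the radius of convergence is 9/10.
At w = -31/10: the n-th term does not approach 0; divergence by the term test.
Endpoint w = -49/10: the n-th term does not approach 0; divergence by the term test.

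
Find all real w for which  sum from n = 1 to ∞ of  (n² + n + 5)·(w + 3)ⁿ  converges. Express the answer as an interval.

(-4, -2)

Apply the ratio test: |a_{n+1}| / |a_n| = ((n+1)² + (n+1) + 5)/(n² + n + 5), which tends to 1 as n → ∞.
Convergence for |w + 3| < 1, so R = 1.
Endpoint w = -2: the terms have absolute value of order n², which does not tend to 0, so the series diverges by the divergence test.
At w = -4: the terms have absolute value of order n², which does not tend to 0, so the series diverges by the divergence test.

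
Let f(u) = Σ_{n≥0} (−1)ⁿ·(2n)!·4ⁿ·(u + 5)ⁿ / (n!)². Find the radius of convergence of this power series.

R = 1/16

Ratio test: |a_{n+1}/a_n| = (2n+1)·(2n+2)/(n+1)² · 4 → 16 as n → ∞.
Hence the series converges for |u + 5| < 1/(16) = 1/16, so the radius of convergence is 1/16.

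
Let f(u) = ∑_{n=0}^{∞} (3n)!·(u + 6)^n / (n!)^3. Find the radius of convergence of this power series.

Ratio test: |a_{n+1}/a_n| = (3n+1)·(3n+2)·(3n+3)/(n+1)³ → 27 as n → ∞.
The series converges when 27 · |u + 6| < 1, giving R = 1/27.

R = 1/27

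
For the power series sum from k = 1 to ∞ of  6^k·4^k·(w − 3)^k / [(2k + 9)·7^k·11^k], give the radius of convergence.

By the ratio test, |a_{k+1}/a_k| = [(2k + 9)/(2(k+1) + 9)] · 6·4/(7·11) → 24/77.
The series converges when 24/77 · |w − 3| < 1, giving R = 77/24.

R = 77/24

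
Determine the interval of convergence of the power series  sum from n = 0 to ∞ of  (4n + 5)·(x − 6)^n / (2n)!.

By the ratio test, |a_{n+1}/a_n| = (4(n+1) + 5)/(4n + 5) · 1/[(2n+1)·(2n+2)] → 0.
The limit is 0, so the series converges for all x; R = ∞.

(−∞, ∞)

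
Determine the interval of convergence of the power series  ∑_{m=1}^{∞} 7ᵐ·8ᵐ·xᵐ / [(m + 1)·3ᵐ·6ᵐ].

Ratio test: |a_{m+1}/a_m| = [(m + 1)/((m+1) + 1)] · 7·8/(3·6) → 28/9 as m → ∞.
Hence the series converges for |x| < 1/(28/9) = 9/28, so the radius of convergence is 9/28.
Check x = 9/28: comparison with the harmonic series Σ 1/m shows the series diverges.
At x = -9/28: an alternating series whose terms decrease to 0 in absolute value, so it converges by the Leibniz criterion.

[-9/28, 9/28)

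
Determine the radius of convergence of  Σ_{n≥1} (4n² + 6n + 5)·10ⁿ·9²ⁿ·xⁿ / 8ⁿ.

R = 4/405

By the ratio test, |a_{n+1}/a_n| = [(4(n+1)² + 6(n+1) + 5)/(4n² + 6n + 5)] · 10·81/8 → 405/4.
Thus R = 1/(405/4) = 4/405.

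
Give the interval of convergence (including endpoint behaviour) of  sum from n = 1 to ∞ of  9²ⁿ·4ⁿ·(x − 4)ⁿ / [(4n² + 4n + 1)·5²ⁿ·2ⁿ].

Ratio test: |a_{n+1}/a_n| = [(4n² + 4n + 1)/(4(n+1)² + 4(n+1) + 1)] · 81·4/(25·2) → 162/25 as n → ∞.
The series converges when 162/25 · |x − 4| < 1, giving R = 25/162.
Check x = 673/162: the series is dominated by a constant times Σ 1/n², which converges (p = 2 > 1).
At x = 623/162: the terms are on the order of 1/n², so the series converges absolutely by comparison with the p-series (p = 2 > 1).

[623/162, 673/162]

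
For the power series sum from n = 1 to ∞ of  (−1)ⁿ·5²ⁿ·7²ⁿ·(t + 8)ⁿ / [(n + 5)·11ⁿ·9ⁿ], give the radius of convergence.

R = 99/1225

Apply the ratio test: |a_{n+1}| / |a_n| = [(n + 5)/((n+1) + 5)] · 25·49/(11·9), which tends to 1225/99 as n → ∞.
The series converges when 1225/99 · |t + 8| < 1, giving R = 99/1225.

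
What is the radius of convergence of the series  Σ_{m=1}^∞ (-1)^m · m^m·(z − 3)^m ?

R = 0

Applying the root test, |a_m|^(1/m) = m → ∞.
Since the m-th root of |a_m| is unbounded, the series converges only at z = 3; R = 0.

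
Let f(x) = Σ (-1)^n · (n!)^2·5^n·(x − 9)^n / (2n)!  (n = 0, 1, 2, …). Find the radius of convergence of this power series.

R = 4/5

By the ratio test, |a_{n+1}/a_n| = (n+1)²/[(2n+1)·(2n+2)] · 5 → 5/4.
Hence the series converges for |x − 9| < 1/(5/4) = 4/5, so the radius of convergence is 4/5.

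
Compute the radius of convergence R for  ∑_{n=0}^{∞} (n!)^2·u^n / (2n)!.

Ratio test: |a_{n+1}/a_n| = (n+1)²/[(2n+1)·(2n+2)] → 1/4 as n → ∞.
Convergence for |u| · 1/4 < 1, i.e. |u| < 4. So R = 4.

R = 4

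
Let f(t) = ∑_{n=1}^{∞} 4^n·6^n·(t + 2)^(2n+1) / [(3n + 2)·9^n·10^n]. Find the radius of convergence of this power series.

Apply the ratio test: |a_{n+1}| / |a_n| = [(3n + 2)/(3(n+1) + 2)] · 4·6/(9·10), which tends to 4/15 as n → ∞.
Successive powers of (t + 2) differ by 2, so the series converges when |t + 2|² · 4/15 < 1, i.e. |t + 2| < √(15/4). So R = √15/2.

R = √15/2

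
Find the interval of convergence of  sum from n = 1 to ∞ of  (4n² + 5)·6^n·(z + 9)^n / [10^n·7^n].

By the ratio test, |a_{n+1}/a_n| = [(4(n+1)² + 5)/(4n² + 5)] · 6/(10·7) → 3/35.
The series converges when 3/35 · |z + 9| < 1, giving R = 35/3.
Endpoint z = 8/3: the n-th term does not approach 0; divergence by the term test.
At z = -62/3: the terms do not tend to 0, so the series diverges.

(-62/3, 8/3)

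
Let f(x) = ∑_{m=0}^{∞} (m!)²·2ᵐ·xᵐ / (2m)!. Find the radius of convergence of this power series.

R = 2

By the ratio test, |a_{m+1}/a_m| = (m+1)²/[(2m+1)·(2m+2)] · 2 → 1/2.
The series converges when 1/2 · |x| < 1, giving R = 2.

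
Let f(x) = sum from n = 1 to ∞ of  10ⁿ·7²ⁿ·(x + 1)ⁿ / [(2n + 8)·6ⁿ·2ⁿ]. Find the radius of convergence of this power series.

R = 6/245

Ratio test: |a_{n+1}/a_n| = [(2n + 8)/(2(n+1) + 8)] · 10·49/(6·2) → 245/6 as n → ∞.
Convergence for |x + 1| · 245/6 < 1, i.e. |x + 1| < 6/245. So R = 6/245.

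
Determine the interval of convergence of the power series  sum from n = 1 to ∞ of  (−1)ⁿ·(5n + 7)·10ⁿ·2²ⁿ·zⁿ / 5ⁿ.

Ratio test: |a_{n+1}/a_n| = [(5(n+1) + 7)/(5n + 7)] · 10·4/5 → 8 as n → ∞.
The series converges when 8 · |z| < 1, giving R = 1/8.
When z = 1/8, the terms do not tend to 0, so the series diverges.
At z = -1/8: the terms do not tend to 0, so the series diverges.

(-1/8, 1/8)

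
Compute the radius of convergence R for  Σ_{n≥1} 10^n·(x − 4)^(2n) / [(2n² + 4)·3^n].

Apply the ratio test: |a_{n+1}| / |a_n| = [(2n² + 4)/(2(n+1)² + 4)] · 10/3, which tends to 10/3 as n → ∞.
Successive powers of (x − 4) differ by 2, so the series converges when |x − 4|² · 10/3 < 1, i.e. |x − 4| < √(3/10). So R = √30/10.

R = √30/10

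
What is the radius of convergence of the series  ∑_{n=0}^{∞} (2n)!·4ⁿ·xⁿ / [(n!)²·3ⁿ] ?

R = 3/16

Ratio test: |a_{n+1}/a_n| = (2n+1)·(2n+2)/(n+1)² · 4/3 → 16/3 as n → ∞.
The series converges when 16/3 · |x| < 1, giving R = 3/16.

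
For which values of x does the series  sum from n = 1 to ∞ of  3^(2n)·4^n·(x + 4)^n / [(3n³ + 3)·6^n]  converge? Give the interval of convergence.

The ratio of consecutive coefficients is [(3n³ + 3)/(3(n+1)³ + 3)] · 9·4/6 → 6.
Thus R = 1/(6) = 1/6.
Check x = -23/6: the series is dominated by a constant times Σ 1/n³, which converges (p = 3 > 1).
Endpoint x = -25/6: the terms are on the order of 1/n³, so the series converges absolutely by comparison with the p-series (p = 3 > 1).

[-25/6, -23/6]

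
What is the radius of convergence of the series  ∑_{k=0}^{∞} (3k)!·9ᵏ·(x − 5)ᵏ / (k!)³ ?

R = 1/243

Ratio test: |a_{k+1}/a_k| = (3k+1)·(3k+2)·(3k+3)/(k+1)³ · 9 → 243 as k → ∞.
The series converges when 243 · |x − 5| < 1, giving R = 1/243.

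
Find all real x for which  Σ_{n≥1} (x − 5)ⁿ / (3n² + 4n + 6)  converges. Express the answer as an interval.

[4, 6]

Ratio test: |a_{n+1}/a_n| = (3n² + 4n + 6)/(3(n+1)² + 4(n+1) + 6) → 1 as n → ∞.
Convergence for |x − 5| < 1, so R = 1.
Endpoint x = 6: the series is dominated by a constant times Σ 1/n², which converges (p = 2 > 1).
Check x = 4: the terms are on the order of 1/n², so the series converges absolutely by comparison with the p-series (p = 2 > 1).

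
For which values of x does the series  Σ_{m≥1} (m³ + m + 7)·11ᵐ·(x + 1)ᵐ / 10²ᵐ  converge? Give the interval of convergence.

(-111/11, 89/11)

By the ratio test, |a_{m+1}/a_m| = [((m+1)³ + (m+1) + 7)/(m³ + m + 7)] · 11/100 → 11/100.
Thus R = 1/(11/100) = 100/11.
At x = 89/11: the m-th term does not approach 0; divergence by the term test.
When x = -111/11, the m-th term does not approach 0; divergence by the term test.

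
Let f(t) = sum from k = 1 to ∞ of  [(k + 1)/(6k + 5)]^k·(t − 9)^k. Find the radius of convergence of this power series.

R = 6

By the Cauchy root test, |a_k|^(1/k) = (k + 1)/(6k + 5) → 1/6.
Hence the series converges for |t − 9| < 1/(1/6) = 6, so the radius of convergence is 6.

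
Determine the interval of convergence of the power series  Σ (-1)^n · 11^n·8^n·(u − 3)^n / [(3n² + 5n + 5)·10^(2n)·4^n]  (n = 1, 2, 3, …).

[-17/11, 83/11]

Ratio test: |a_{n+1}/a_n| = [(3n² + 5n + 5)/(3(n+1)² + 5(n+1) + 5)] · 11·8/(100·4) → 11/50 as n → ∞.
Convergence for |u − 3| · 11/50 < 1, i.e. |u − 3| < 50/11. So R = 50/11.
Check u = 83/11: the terms are on the order of 1/n², so the series converges absolutely by comparison with the p-series (p = 2 > 1).
Check u = -17/11: the terms are on the order of 1/n², so the series converges absolutely by comparison with the p-series (p = 2 > 1).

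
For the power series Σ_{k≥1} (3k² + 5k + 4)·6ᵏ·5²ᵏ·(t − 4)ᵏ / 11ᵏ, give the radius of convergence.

By the ratio test, |a_{k+1}/a_k| = [(3(k+1)² + 5(k+1) + 4)/(3k² + 5k + 4)] · 6·25/11 → 150/11.
Thus R = 1/(150/11) = 11/150.

R = 11/150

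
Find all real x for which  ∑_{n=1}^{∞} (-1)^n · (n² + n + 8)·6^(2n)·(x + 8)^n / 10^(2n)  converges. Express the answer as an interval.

(-97/9, -47/9)

Apply the ratio test: |a_{n+1}| / |a_n| = [((n+1)² + (n+1) + 8)/(n² + n + 8)] · 36/100, which tends to 9/25 as n → ∞.
Convergence for |x + 8| · 9/25 < 1, i.e. |x + 8| < 25/9. So R = 25/9.
At x = -47/9: the terms have absolute value of order n², which does not tend to 0, so the series diverges by the divergence test.
Check x = -97/9: the terms do not tend to 0, so the series diverges.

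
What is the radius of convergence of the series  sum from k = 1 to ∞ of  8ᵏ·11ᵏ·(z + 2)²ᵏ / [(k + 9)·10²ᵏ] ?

R = 5√22/22

Apply the ratio test: |a_{k+1}| / |a_k| = [(k + 9)/((k+1) + 9)] · 8·11/100, which tends to 22/25 as k → ∞.
Successive powers of (z + 2) differ by 2, so the series converges when |z + 2|² · 22/25 < 1, i.e. |z + 2| < √(25/22). So R = 5√22/22.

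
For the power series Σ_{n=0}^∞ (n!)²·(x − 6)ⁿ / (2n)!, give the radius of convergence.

Ratio test: |a_{n+1}/a_n| = (n+1)²/[(2n+1)·(2n+2)] → 1/4 as n → ∞.
Convergence for |x − 6| · 1/4 < 1, i.e. |x − 6| < 4. So R = 4.

R = 4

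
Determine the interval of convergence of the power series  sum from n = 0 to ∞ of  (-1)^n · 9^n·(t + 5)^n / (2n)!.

The ratio of consecutive coefficients is 9 · 1/[(2n+1)·(2n+2)] → 0.
The limit is 0, so the series converges for all t; R = ∞.

(−∞, ∞)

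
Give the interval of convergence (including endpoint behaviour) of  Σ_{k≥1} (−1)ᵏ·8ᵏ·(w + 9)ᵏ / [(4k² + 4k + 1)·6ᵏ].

The ratio of consecutive coefficients is [(4k² + 4k + 1)/(4(k+1)² + 4(k+1) + 1)] · 8/6 → 4/3.
Thus R = 1/(4/3) = 3/4.
When w = -33/4, the terms are on the order of 1/k², so the series converges absolutely by comparison with the p-series (p = 2 > 1).
Check w = -39/4: the series is dominated by a constant times Σ 1/k², which converges (p = 2 > 1).

[-39/4, -33/4]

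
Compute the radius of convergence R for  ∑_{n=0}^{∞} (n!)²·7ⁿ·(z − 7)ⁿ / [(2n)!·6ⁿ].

R = 24/7

Ratio test: |a_{n+1}/a_n| = (n+1)²/[(2n+1)·(2n+2)] · 7/6 → 7/24 as n → ∞.
Thus R = 1/(7/24) = 24/7.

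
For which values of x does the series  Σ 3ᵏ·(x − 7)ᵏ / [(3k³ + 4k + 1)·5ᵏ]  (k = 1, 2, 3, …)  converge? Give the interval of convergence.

[16/3, 26/3]

The ratio of consecutive coefficients is [(3k³ + 4k + 1)/(3(k+1)³ + 4(k+1) + 1)] · 3/5 → 3/5.
Hence the series converges for |x − 7| < 1/(3/5) = 5/3, so the radius of convergence is 5/3.
Check x = 26/3: the series is dominated by a constant times Σ 1/k³, which converges (p = 3 > 1).
When x = 16/3, the series is dominated by a constant times Σ 1/k³, which converges (p = 3 > 1).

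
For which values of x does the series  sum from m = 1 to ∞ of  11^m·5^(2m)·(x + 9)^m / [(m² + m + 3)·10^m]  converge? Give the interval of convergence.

[-497/55, -493/55]

The ratio of consecutive coefficients is [(m² + m + 3)/((m+1)² + (m+1) + 3)] · 11·25/10 → 55/2.
The series converges when 55/2 · |x + 9| < 1, giving R = 2/55.
When x = -493/55, the series is dominated by a constant times Σ 1/m², which converges (p = 2 > 1).
When x = -497/55, the terms are on the order of 1/m², so the series converges absolutely by comparison with the p-series (p = 2 > 1).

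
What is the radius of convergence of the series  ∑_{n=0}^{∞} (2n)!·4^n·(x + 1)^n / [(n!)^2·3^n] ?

The ratio of consecutive coefficients is (2n+1)·(2n+2)/(n+1)² · 4/3 → 16/3.
The series converges when 16/3 · |x + 1| < 1, giving R = 3/16.

R = 3/16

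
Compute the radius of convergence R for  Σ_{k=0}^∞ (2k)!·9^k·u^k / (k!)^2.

R = 1/36

By the ratio test, |a_{k+1}/a_k| = (2k+1)·(2k+2)/(k+1)² · 9 → 36.
Thus R = 1/(36) = 1/36.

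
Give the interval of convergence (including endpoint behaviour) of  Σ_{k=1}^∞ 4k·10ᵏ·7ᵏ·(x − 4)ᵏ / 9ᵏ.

By the ratio test, |a_{k+1}/a_k| = [4(k+1)/4k] · 10·7/9 → 70/9.
The series converges when 70/9 · |x − 4| < 1, giving R = 9/70.
When x = 289/70, the terms have absolute value of order k, which does not tend to 0, so the series diverges by the divergence test.
Endpoint x = 271/70: the k-th term does not approach 0; divergence by the term test.

(271/70, 289/70)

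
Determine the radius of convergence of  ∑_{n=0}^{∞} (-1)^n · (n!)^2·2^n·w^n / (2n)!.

By the ratio test, |a_{n+1}/a_n| = (n+1)²/[(2n+1)·(2n+2)] · 2 → 1/2.
Hence the series converges for |w| < 1/(1/2) = 2, so the radius of convergence is 2.

R = 2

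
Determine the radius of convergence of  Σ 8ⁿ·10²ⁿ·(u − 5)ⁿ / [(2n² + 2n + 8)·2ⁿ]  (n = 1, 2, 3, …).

R = 1/400

By the ratio test, |a_{n+1}/a_n| = [(2n² + 2n + 8)/(2(n+1)² + 2(n+1) + 8)] · 8·100/2 → 400.
Convergence for |u − 5| · 400 < 1, i.e. |u − 5| < 1/400. So R = 1/400.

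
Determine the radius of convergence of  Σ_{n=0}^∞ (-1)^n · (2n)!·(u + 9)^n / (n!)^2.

The ratio of consecutive coefficients is (2n+1)·(2n+2)/(n+1)² → 4.
The series converges when 4 · |u + 9| < 1, giving R = 1/4.

R = 1/4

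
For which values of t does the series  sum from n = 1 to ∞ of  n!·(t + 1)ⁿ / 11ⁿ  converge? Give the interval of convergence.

Apply the ratio test: |a_{n+1}| / |a_n| = (n+1) · 1/11, which tends to ∞ as n → ∞.
The terms grow without bound for any (t + 1) ≠ 0, so R = 0 (convergence only at t = -1).

{-1}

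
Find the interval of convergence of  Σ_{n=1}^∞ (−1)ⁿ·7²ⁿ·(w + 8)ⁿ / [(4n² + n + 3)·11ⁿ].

[-403/49, -381/49]

By the ratio test, |a_{n+1}/a_n| = [(4n² + n + 3)/(4(n+1)² + (n+1) + 3)] · 49/11 → 49/11.
Thus R = 1/(49/11) = 11/49.
At w = -381/49: the terms are on the order of 1/n², so the series converges absolutely by comparison with the p-series (p = 2 > 1).
At w = -403/49: the series is dominated by a constant times Σ 1/n², which converges (p = 2 > 1).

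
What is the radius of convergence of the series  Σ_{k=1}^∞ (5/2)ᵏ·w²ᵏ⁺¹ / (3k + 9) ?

R = √10/5

The ratio of consecutive coefficients is [(3k + 9)/(3(k+1) + 9)] · 5/2 → 5/2.
Writing y = w², the series in y has radius 2/5, so |w| < √(2/5) and R = √10/5.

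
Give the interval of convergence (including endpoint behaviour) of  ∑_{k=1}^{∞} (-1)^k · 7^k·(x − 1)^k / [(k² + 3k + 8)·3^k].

Ratio test: |a_{k+1}/a_k| = [(k² + 3k + 8)/((k+1)² + 3(k+1) + 8)] · 7/3 → 7/3 as k → ∞.
Convergence for |x − 1| · 7/3 < 1, i.e. |x − 1| < 3/7. So R = 3/7.
When x = 10/7, absolute convergence follows by limit comparison with Σ 1/k².
When x = 4/7, the series is dominated by a constant times Σ 1/k², which converges (p = 2 > 1).

[4/7, 10/7]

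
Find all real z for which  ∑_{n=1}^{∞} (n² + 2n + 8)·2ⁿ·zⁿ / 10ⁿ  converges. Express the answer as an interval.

By the ratio test, |a_{n+1}/a_n| = [((n+1)² + 2(n+1) + 8)/(n² + 2n + 8)] · 2/10 → 1/5.
Convergence for |z| · 1/5 < 1, i.e. |z| < 5. So R = 5.
Check z = 5: the terms have absolute value of order n², which does not tend to 0, so the series diverges by the divergence test.
When z = -5, the n-th term does not approach 0; divergence by the term test.

(-5, 5)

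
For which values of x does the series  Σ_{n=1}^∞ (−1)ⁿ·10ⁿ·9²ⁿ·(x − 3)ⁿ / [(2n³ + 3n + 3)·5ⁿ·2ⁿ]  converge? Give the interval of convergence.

Ratio test: |a_{n+1}/a_n| = [(2n³ + 3n + 3)/(2(n+1)³ + 3(n+1) + 3)] · 10·81/(5·2) → 81 as n → ∞.
Hence the series converges for |x − 3| < 1/(81) = 1/81, so the radius of convergence is 1/81.
Check x = 244/81: absolute convergence follows by limit comparison with Σ 1/n³.
When x = 242/81, absolute convergence follows by limit comparison with Σ 1/n³.

[242/81, 244/81]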